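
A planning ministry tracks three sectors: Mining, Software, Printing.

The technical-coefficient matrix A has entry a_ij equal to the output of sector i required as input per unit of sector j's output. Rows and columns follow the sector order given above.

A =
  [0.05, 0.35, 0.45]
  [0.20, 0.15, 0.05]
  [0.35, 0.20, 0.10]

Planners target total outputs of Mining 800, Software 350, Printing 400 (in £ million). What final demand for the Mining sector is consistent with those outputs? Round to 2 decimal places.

d_M = 457.50

I − A =
  [   0.95    -0.35    -0.45]
  [  -0.20     0.85    -0.05]
  [  -0.35    -0.20     0.90]
d = (I − A) x:
  d_M = (+0.95)·800 + (-0.35)·350 + (-0.45)·400 = 457.50
  d_S = (-0.20)·800 + (+0.85)·350 + (-0.05)·400 = 117.50
  d_P = (-0.35)·800 + (-0.20)·350 + (+0.90)·400 = 10.00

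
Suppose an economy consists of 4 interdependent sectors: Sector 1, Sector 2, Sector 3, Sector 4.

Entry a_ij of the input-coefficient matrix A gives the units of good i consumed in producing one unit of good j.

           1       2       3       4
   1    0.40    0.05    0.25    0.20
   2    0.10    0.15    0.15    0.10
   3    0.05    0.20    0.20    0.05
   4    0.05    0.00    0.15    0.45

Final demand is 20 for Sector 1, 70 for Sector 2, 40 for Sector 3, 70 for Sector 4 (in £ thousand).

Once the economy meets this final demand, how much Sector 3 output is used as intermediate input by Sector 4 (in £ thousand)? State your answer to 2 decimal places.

z_34 = 8.44

I − A =
  [   0.60    -0.05    -0.25    -0.20]
  [  -0.10     0.85    -0.15    -0.10]
  [  -0.05    -0.20     0.80    -0.05]
  [  -0.05     0.00    -0.15     0.55]
Compute the cofactors C_ij = (−1)^(i+j)·(3×3 minor ij) of I−A; the adjugate is their transpose:
adj(I−A) = Cᵀ =
  [ 0.348125   0.055125   0.147250   0.150000]
  [ 0.052500   0.242500   0.075000   0.070000]
  [ 0.037500   0.065500   0.269000   0.050000]
  [ 0.041875   0.022875   0.086750   0.370000]
det(I−A) = Σ_j (I−A)_1j·C_1j = (0.60)(0.348125) + (-0.05)(0.052500) + (-0.25)(0.037500) + (-0.20)(0.041875) = 0.1885
(I − A)⁻¹ = adj(I−A) / det(I−A) ≈
  [   1.8468     0.2924     0.7812     0.7958]
  [   0.2785     1.2865     0.3979     0.3714]
  [   0.1989     0.3475     1.4271     0.2653]
  [   0.2221     0.1214     0.4602     1.9629]
First solve x = (I − A)⁻¹ d = adj(I−A)·d / det(I−A); in particular x_4 = (0.041875·20 + 0.022875·70 + 0.086750·40 + 0.370000·70) / 0.1885 = 31.80875 / 0.1885 ≈ 168.7467.
Intermediate flow from 3 to 4: z_34 = a_34 · x_4 = 0.05 × 31.80875 / 0.1885 = 1.5904375 / 0.1885 ≈ 8.44.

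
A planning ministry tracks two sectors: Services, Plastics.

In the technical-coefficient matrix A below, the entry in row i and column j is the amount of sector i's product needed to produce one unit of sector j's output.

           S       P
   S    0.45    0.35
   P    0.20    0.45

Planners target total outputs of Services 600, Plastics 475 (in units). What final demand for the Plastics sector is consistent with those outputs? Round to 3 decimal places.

I − A =
  [   0.55    -0.35]
  [  -0.20     0.55]
d = (I − A) x:
  d_S = (+0.55)·600 + (-0.35)·475 = 163.750
  d_P = (-0.20)·600 + (+0.55)·475 = 141.250

d_P = 141.250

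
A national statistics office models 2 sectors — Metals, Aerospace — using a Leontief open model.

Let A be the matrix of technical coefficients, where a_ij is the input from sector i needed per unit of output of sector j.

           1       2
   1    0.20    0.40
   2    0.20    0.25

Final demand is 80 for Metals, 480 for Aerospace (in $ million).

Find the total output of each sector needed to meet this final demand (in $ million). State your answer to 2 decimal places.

x_1 = 484.62, x_2 = 769.23

I − A =
  [   0.80    -0.40]
  [  -0.20     0.75]
det(I−A) = (0.80)(0.75) − (-0.40)(-0.20) = 0.5200
adj(I−A) = [[0.75, 0.40], [0.20, 0.80]]
(I − A)⁻¹ = adj(I−A) / det(I−A) ≈
  [   1.4423     0.7692]
  [   0.3846     1.5385]
x = (I − A)⁻¹ d = adj(I−A)·d / det(I−A), with det(I−A) = 0.5200:
  x_1 = (0.75·80 + 0.40·480) / 0.5200 = 252.00 / 0.5200 ≈ 484.62
  x_2 = (0.20·80 + 0.80·480) / 0.5200 = 400.00 / 0.5200 ≈ 769.23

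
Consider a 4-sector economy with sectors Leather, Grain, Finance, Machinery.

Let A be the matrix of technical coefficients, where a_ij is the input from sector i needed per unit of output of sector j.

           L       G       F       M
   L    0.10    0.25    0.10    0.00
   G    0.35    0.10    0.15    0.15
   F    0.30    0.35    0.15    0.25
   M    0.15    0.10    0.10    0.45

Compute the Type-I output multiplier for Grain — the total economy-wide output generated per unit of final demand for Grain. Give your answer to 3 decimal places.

I − A =
  [   0.90    -0.25    -0.10     0.00]
  [  -0.35     0.90    -0.15    -0.15]
  [  -0.30    -0.35     0.85    -0.25]
  [  -0.15    -0.10    -0.10     0.55]
Compute the cofactors C_ij = (−1)^(i+j)·(3×3 minor ij) of I−A; the adjugate is their transpose:
adj(I−A) = Cᵀ =
  [ 0.347625   0.132375   0.072375   0.069000]
  [ 0.208875   0.378000   0.109250   0.152750]
  [ 0.261750   0.246375   0.378250   0.239125]
  [ 0.180375   0.149625   0.108375   0.516375]
det(I−A) = Σ_j (I−A)_1j·C_1j = (0.90)(0.347625) + (-0.25)(0.208875) + (-0.10)(0.261750) + (0.00)(0.180375) = 0.23446875
(I − A)⁻¹ = adj(I−A) / det(I−A) ≈
  [   1.4826     0.5646     0.3087     0.2943]
  [   0.8908     1.6122     0.4659     0.6515]
  [   1.1164     1.0508     1.6132     1.0199]
  [   0.7693     0.6381     0.4622     2.2023]
The output multiplier for sector j is the column-j sum of the Leontief inverse (I − A)⁻¹ = adj(I−A) / det(I−A).
Column G of adj(I−A): (0.132375, 0.378000, 0.246375, 0.149625); det(I−A) = 0.23446875.
m_G = (0.132375 + 0.378000 + 0.246375 + 0.149625) / 0.23446875 = 0.906375 / 0.23446875 ≈ 3.866.

m_G = 3.866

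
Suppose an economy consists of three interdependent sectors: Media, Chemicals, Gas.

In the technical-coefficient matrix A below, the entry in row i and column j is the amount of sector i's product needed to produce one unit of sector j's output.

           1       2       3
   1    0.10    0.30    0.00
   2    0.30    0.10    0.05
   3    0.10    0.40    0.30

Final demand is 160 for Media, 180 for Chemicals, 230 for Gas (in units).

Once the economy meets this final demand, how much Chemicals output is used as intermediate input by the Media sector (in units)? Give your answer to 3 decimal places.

z_21 = 85.975

I − A =
  [   0.90    -0.30     0.00]
  [  -0.30     0.90    -0.05]
  [  -0.10    -0.40     0.70]
Cofactors of I−A, C_ij = (−1)^(i+j)·(minor ij) (rows/columns in the sector order above):
  C_11 = (0.90)(0.70) − (-0.05)(-0.40) = 0.6100
  C_12 = −[(-0.30)(0.70) − (-0.05)(-0.10)] = 0.2150
  C_13 = (-0.30)(-0.40) − (0.90)(-0.10) = 0.2100
  C_21 = −[(-0.30)(0.70) − (0.00)(-0.40)] = 0.2100
  C_22 = (0.90)(0.70) − (0.00)(-0.10) = 0.6300
  C_23 = −[(0.90)(-0.40) − (-0.30)(-0.10)] = 0.3900
  C_31 = (-0.30)(-0.05) − (0.00)(0.90) = 0.0150
  C_32 = −[(0.90)(-0.05) − (0.00)(-0.30)] = 0.0450
  C_33 = (0.90)(0.90) − (-0.30)(-0.30) = 0.7200
det(I−A) = Σ_j (I−A)_1j·C_1j = (0.90)(0.6100) + (-0.30)(0.2150) + (0.00)(0.2100) = 0.4845
adj(I−A) = Cᵀ =
  [ 0.6100   0.2100   0.0150]
  [ 0.2150   0.6300   0.0450]
  [ 0.2100   0.3900   0.7200]
(I − A)⁻¹ = adj(I−A) / det(I−A) ≈
  [   1.2590     0.4334     0.0310]
  [   0.4438     1.3003     0.0929]
  [   0.4334     0.8050     1.4861]
First solve x = (I − A)⁻¹ d = adj(I−A)·d / det(I−A); in particular x_1 = (0.6100·160 + 0.2100·180 + 0.0150·230) / 0.4845 = 138.85 / 0.4845 ≈ 286.58411.
Intermediate flow from 2 to 1: z_21 = a_21 · x_1 = 0.30 × 138.85 / 0.4845 = 41.655 / 0.4845 ≈ 85.975.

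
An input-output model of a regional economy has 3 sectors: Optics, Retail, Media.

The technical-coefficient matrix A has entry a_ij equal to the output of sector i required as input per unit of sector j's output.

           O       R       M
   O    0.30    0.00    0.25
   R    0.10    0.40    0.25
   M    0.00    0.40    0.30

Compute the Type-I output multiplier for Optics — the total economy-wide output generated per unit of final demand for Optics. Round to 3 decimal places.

I − A =
  [   0.70     0.00    -0.25]
  [  -0.10     0.60    -0.25]
  [   0.00    -0.40     0.70]
Cofactors of I−A, C_ij = (−1)^(i+j)·(minor ij) (rows/columns in the sector order above):
  C_11 = (0.60)(0.70) − (-0.25)(-0.40) = 0.3200
  C_12 = −[(-0.10)(0.70) − (-0.25)(0.00)] = 0.0700
  C_13 = (-0.10)(-0.40) − (0.60)(0.00) = 0.0400
  C_21 = −[(0.00)(0.70) − (-0.25)(-0.40)] = 0.1000
  C_22 = (0.70)(0.70) − (-0.25)(0.00) = 0.4900
  C_23 = −[(0.70)(-0.40) − (0.00)(0.00)] = 0.2800
  C_31 = (0.00)(-0.25) − (-0.25)(0.60) = 0.1500
  C_32 = −[(0.70)(-0.25) − (-0.25)(-0.10)] = 0.2000
  C_33 = (0.70)(0.60) − (0.00)(-0.10) = 0.4200
det(I−A) = Σ_j (I−A)_1j·C_1j = (0.70)(0.3200) + (0.00)(0.0700) + (-0.25)(0.0400) = 0.2140
adj(I−A) = Cᵀ =
  [ 0.3200   0.1000   0.1500]
  [ 0.0700   0.4900   0.2000]
  [ 0.0400   0.2800   0.4200]
(I − A)⁻¹ = adj(I−A) / det(I−A) ≈
  [   1.4953     0.4673     0.7009]
  [   0.3271     2.2897     0.9346]
  [   0.1869     1.3084     1.9626]
The output multiplier for sector j is the column-j sum of the Leontief inverse (I − A)⁻¹ = adj(I−A) / det(I−A).
Column O of adj(I−A): (0.3200, 0.0700, 0.0400); det(I−A) = 0.2140.
m_O = (0.3200 + 0.0700 + 0.0400) / 0.2140 = 0.43 / 0.2140 ≈ 2.009.

m_O = 2.009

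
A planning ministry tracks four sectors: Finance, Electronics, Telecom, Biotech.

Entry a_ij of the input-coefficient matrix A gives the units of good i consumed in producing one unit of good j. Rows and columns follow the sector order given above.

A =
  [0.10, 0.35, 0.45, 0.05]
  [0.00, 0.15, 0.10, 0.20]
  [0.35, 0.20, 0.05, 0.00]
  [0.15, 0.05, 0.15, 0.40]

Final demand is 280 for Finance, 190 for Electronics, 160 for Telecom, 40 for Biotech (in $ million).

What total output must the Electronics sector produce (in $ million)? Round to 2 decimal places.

I − A =
  [   0.90    -0.35    -0.45    -0.05]
  [   0.00     0.85    -0.10    -0.20]
  [  -0.35    -0.20     0.95     0.00]
  [  -0.15    -0.05    -0.15     0.60]
Compute the cofactors C_ij = (−1)^(i+j)·(3×3 minor ij) of I−A; the adjugate is their transpose:
adj(I−A) = Cᵀ =
  [ 0.457000   0.257375   0.263125   0.123875]
  [ 0.060000   0.408750   0.093750   0.141250]
  [ 0.181000   0.180875   0.433125   0.075375]
  [ 0.164500   0.143625   0.181875   0.562625]
det(I−A) = Σ_j (I−A)_1j·C_1j = (0.90)(0.457000) + (-0.35)(0.060000) + (-0.45)(0.181000) + (-0.05)(0.164500) = 0.300625
(I − A)⁻¹ = adj(I−A) / det(I−A) ≈
  [   1.5202     0.8561     0.8753     0.4121]
  [   0.1996     1.3597     0.3119     0.4699]
  [   0.6021     0.6017     1.4407     0.2507]
  [   0.5472     0.4778     0.6050     1.8715]
x = (I − A)⁻¹ d = adj(I−A)·d / det(I−A), with det(I−A) = 0.300625:
  x_1 = (0.457000·280 + 0.257375·190 + 0.263125·160 + 0.123875·40) / 0.300625 = 223.91625 / 0.300625 ≈ 744.84
  x_2 = (0.060000·280 + 0.408750·190 + 0.093750·160 + 0.141250·40) / 0.300625 = 115.1125 / 0.300625 ≈ 382.91
  x_3 = (0.181000·280 + 0.180875·190 + 0.433125·160 + 0.075375·40) / 0.300625 = 157.36125 / 0.300625 ≈ 523.45
  x_4 = (0.164500·280 + 0.143625·190 + 0.181875·160 + 0.562625·40) / 0.300625 = 124.95375 / 0.300625 ≈ 415.65

x_2 = 382.91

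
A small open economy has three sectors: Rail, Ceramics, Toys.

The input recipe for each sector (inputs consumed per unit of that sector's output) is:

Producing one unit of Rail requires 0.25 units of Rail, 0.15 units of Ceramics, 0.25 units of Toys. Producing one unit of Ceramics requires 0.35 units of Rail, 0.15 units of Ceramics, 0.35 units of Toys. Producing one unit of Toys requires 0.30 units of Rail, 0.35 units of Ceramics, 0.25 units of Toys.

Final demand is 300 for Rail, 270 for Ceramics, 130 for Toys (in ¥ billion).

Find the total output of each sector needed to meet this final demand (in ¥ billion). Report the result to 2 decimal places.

x_R = 1278.99, x_C = 978.25, x_T = 1056.18

I − A =
  [   0.75    -0.35    -0.30]
  [  -0.15     0.85    -0.35]
  [  -0.25    -0.35     0.75]
Cofactors of I−A, C_ij = (−1)^(i+j)·(minor ij) (rows/columns in the sector order above):
  C_11 = (0.85)(0.75) − (-0.35)(-0.35) = 0.5150
  C_12 = −[(-0.15)(0.75) − (-0.35)(-0.25)] = 0.2000
  C_13 = (-0.15)(-0.35) − (0.85)(-0.25) = 0.2650
  C_21 = −[(-0.35)(0.75) − (-0.30)(-0.35)] = 0.3675
  C_22 = (0.75)(0.75) − (-0.30)(-0.25) = 0.4875
  C_23 = −[(0.75)(-0.35) − (-0.35)(-0.25)] = 0.3500
  C_31 = (-0.35)(-0.35) − (-0.30)(0.85) = 0.3775
  C_32 = −[(0.75)(-0.35) − (-0.30)(-0.15)] = 0.3075
  C_33 = (0.75)(0.85) − (-0.35)(-0.15) = 0.5850
det(I−A) = Σ_j (I−A)_1j·C_1j = (0.75)(0.5150) + (-0.35)(0.2000) + (-0.30)(0.2650) = 0.23675
adj(I−A) = Cᵀ =
  [ 0.5150   0.3675   0.3775]
  [ 0.2000   0.4875   0.3075]
  [ 0.2650   0.3500   0.5850]
(I − A)⁻¹ = adj(I−A) / det(I−A) ≈
  [   2.1753     1.5523     1.5945]
  [   0.8448     2.0591     1.2988]
  [   1.1193     1.4784     2.4710]
x = (I − A)⁻¹ d = adj(I−A)·d / det(I−A), with det(I−A) = 0.23675:
  x_R = (0.5150·300 + 0.3675·270 + 0.3775·130) / 0.23675 = 302.80 / 0.23675 ≈ 1278.99
  x_C = (0.2000·300 + 0.4875·270 + 0.3075·130) / 0.23675 = 231.60 / 0.23675 ≈ 978.25
  x_T = (0.2650·300 + 0.3500·270 + 0.5850·130) / 0.23675 = 250.05 / 0.23675 ≈ 1056.18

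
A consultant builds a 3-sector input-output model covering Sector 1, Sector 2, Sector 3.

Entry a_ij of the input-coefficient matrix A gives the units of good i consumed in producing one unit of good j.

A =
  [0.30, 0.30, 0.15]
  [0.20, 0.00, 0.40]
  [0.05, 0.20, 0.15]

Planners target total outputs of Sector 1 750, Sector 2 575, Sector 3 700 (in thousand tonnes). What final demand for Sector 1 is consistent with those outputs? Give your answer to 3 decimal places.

I − A =
  [   0.70    -0.30    -0.15]
  [  -0.20     1.00    -0.40]
  [  -0.05    -0.20     0.85]
d = (I − A) x:
  d_1 = (+0.70)·750 + (-0.30)·575 + (-0.15)·700 = 247.500
  d_2 = (-0.20)·750 + (+1.00)·575 + (-0.40)·700 = 145.000
  d_3 = (-0.05)·750 + (-0.20)·575 + (+0.85)·700 = 442.500

d_1 = 247.500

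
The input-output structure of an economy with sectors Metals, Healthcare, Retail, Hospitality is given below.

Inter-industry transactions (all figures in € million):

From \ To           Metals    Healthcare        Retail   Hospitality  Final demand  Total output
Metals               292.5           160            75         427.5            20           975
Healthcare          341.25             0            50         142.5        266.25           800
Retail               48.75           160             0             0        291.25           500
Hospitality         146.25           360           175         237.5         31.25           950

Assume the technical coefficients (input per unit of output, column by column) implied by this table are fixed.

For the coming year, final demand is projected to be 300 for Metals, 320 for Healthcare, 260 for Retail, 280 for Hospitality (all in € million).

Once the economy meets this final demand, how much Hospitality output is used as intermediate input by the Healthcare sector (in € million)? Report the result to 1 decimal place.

z_42 = 682.2

Technical coefficients a_ij = z_ij / X_j:
  a_11 = 292.5/975 = 0.30, a_21 = 341.25/975 = 0.35, a_31 = 48.75/975 = 0.05, a_41 = 146.25/975 = 0.15
  a_12 = 160/800 = 0.20, a_22 = 0/800 = 0.00, a_32 = 160/800 = 0.20, a_42 = 360/800 = 0.45
  a_13 = 75/500 = 0.15, a_23 = 50/500 = 0.10, a_33 = 0/500 = 0.00, a_43 = 175/500 = 0.35
  a_14 = 427.5/950 = 0.45, a_24 = 142.5/950 = 0.15, a_34 = 0/950 = 0.00, a_44 = 237.5/950 = 0.25
I − A =
  [   0.70    -0.20    -0.15    -0.45]
  [  -0.35     1.00    -0.10    -0.15]
  [  -0.05    -0.20     1.00     0.00]
  [  -0.15    -0.45    -0.35     0.75]
Compute the cofactors C_ij = (−1)^(i+j)·(3×3 minor ij) of I−A; the adjugate is their transpose:
adj(I−A) = Cᵀ =
  [ 0.657000   0.406500   0.305625   0.475500]
  [ 0.291375   0.444000   0.180375   0.263625]
  [ 0.091125   0.109125   0.282375   0.076500]
  [ 0.348750   0.398625   0.301125   0.597000]
det(I−A) = Σ_j (I−A)_1j·C_1j = (0.70)(0.657000) + (-0.20)(0.291375) + (-0.15)(0.091125) + (-0.45)(0.348750) = 0.23101875
(I − A)⁻¹ = adj(I−A) / det(I−A) ≈
  [   2.8439     1.7596     1.3229     2.0583]
  [   1.2613     1.9219     0.7808     1.1411]
  [   0.3944     0.4724     1.2223     0.3311]
  [   1.5096     1.7255     1.3035     2.5842]
First solve x = (I − A)⁻¹ d = adj(I−A)·d / det(I−A); in particular x_2 = (0.291375·300 + 0.444000·320 + 0.180375·260 + 0.263625·280) / 0.23101875 = 350.205 / 0.23101875 ≈ 1515.916.
Intermediate flow from 4 to 2: z_42 = a_42 · x_2 = 0.45 × 350.205 / 0.23101875 = 157.59225 / 0.23101875 ≈ 682.2.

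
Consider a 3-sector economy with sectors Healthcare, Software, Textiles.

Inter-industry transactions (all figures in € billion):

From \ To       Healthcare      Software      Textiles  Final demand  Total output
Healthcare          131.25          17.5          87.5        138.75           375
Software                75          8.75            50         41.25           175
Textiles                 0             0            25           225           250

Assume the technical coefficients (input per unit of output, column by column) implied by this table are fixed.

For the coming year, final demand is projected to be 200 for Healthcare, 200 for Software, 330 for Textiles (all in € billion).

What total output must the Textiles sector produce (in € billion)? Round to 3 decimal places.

Technical coefficients a_ij = z_ij / X_j:
  a_HH = 131.25/375 = 0.35, a_SH = 75/375 = 0.20, a_TH = 0/375 = 0.00
  a_HS = 17.5/175 = 0.10, a_SS = 8.75/175 = 0.05, a_TS = 0/175 = 0.00
  a_HT = 87.5/250 = 0.35, a_ST = 50/250 = 0.20, a_TT = 25/250 = 0.10
I − A =
  [   0.65    -0.10    -0.35]
  [  -0.20     0.95    -0.20]
  [   0.00     0.00     0.90]
Cofactors of I−A, C_ij = (−1)^(i+j)·(minor ij) (rows/columns in the sector order above):
  C_11 = (0.95)(0.90) − (-0.20)(0.00) = 0.8550
  C_12 = −[(-0.20)(0.90) − (-0.20)(0.00)] = 0.1800
  C_13 = (-0.20)(0.00) − (0.95)(0.00) = 0.0000
  C_21 = −[(-0.10)(0.90) − (-0.35)(0.00)] = 0.0900
  C_22 = (0.65)(0.90) − (-0.35)(0.00) = 0.5850
  C_23 = −[(0.65)(0.00) − (-0.10)(0.00)] = 0.0000
  C_31 = (-0.10)(-0.20) − (-0.35)(0.95) = 0.3525
  C_32 = −[(0.65)(-0.20) − (-0.35)(-0.20)] = 0.2000
  C_33 = (0.65)(0.95) − (-0.10)(-0.20) = 0.5975
det(I−A) = Σ_j (I−A)_1j·C_1j = (0.65)(0.8550) + (-0.10)(0.1800) + (-0.35)(0.0000) = 0.53775
adj(I−A) = Cᵀ =
  [ 0.8550   0.0900   0.3525]
  [ 0.1800   0.5850   0.2000]
  [ 0.0000   0.0000   0.5975]
(I − A)⁻¹ = adj(I−A) / det(I−A) ≈
  [   1.5900     0.1674     0.6555]
  [   0.3347     1.0879     0.3719]
  [   0.0000     0.0000     1.1111]
x = (I − A)⁻¹ d = adj(I−A)·d / det(I−A), with det(I−A) = 0.53775:
  x_H = (0.8550·200 + 0.0900·200 + 0.3525·330) / 0.53775 = 305.325 / 0.53775 ≈ 567.782
  x_S = (0.1800·200 + 0.5850·200 + 0.2000·330) / 0.53775 = 219.00 / 0.53775 ≈ 407.252
  x_T = (0.0000·200 + 0.0000·200 + 0.5975·330) / 0.53775 = 197.175 / 0.53775 ≈ 366.667

x_T = 366.667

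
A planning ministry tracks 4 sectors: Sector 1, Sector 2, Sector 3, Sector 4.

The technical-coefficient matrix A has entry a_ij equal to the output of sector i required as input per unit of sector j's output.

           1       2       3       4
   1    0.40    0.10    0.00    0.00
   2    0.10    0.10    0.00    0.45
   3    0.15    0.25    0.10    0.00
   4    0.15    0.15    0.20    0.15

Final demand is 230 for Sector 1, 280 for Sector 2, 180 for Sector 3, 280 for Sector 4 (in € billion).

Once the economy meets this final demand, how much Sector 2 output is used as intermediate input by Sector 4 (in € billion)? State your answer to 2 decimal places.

I − A =
  [   0.60    -0.10     0.00     0.00]
  [  -0.10     0.90     0.00    -0.45]
  [  -0.15    -0.25     0.90     0.00]
  [  -0.15    -0.15    -0.20     0.85]
Compute the cofactors C_ij = (−1)^(i+j)·(3×3 minor ij) of I−A; the adjugate is their transpose:
adj(I−A) = Cᵀ =
  [ 0.60525   0.07650   0.00900   0.04050]
  [ 0.15075   0.45900   0.05400   0.24300]
  [ 0.14275   0.14025   0.40325   0.07425]
  [ 0.16700   0.12750   0.10600   0.47700]
det(I−A) = Σ_j (I−A)_1j·C_1j = (0.60)(0.60525) + (-0.10)(0.15075) + (0.00)(0.14275) + (0.00)(0.16700) = 0.348075
(I − A)⁻¹ = adj(I−A) / det(I−A) ≈
  [   1.7388     0.2198     0.0259     0.1164]
  [   0.4331     1.3187     0.1551     0.6981]
  [   0.4101     0.4029     1.1585     0.2133]
  [   0.4798     0.3663     0.3045     1.3704]
First solve x = (I − A)⁻¹ d = adj(I−A)·d / det(I−A); in particular x_4 = (0.16700·230 + 0.12750·280 + 0.10600·180 + 0.47700·280) / 0.348075 = 226.75 / 0.348075 ≈ 651.4401.
Intermediate flow from 2 to 4: z_24 = a_24 · x_4 = 0.45 × 226.75 / 0.348075 = 102.0375 / 0.348075 ≈ 293.15.

z_24 = 293.15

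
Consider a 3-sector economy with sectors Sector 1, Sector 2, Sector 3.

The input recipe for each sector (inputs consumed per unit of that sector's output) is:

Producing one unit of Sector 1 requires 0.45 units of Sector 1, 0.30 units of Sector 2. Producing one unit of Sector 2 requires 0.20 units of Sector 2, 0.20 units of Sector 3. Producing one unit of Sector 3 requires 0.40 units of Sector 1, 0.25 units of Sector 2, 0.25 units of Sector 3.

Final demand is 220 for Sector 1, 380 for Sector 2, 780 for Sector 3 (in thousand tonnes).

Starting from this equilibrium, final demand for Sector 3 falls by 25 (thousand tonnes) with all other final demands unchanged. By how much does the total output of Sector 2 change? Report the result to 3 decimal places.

I − A =
  [   0.55     0.00    -0.40]
  [  -0.30     0.80    -0.25]
  [   0.00    -0.20     0.75]
Cofactors of I−A, C_ij = (−1)^(i+j)·(minor ij) (rows/columns in the sector order above):
  C_11 = (0.80)(0.75) − (-0.25)(-0.20) = 0.5500
  C_12 = −[(-0.30)(0.75) − (-0.25)(0.00)] = 0.2250
  C_13 = (-0.30)(-0.20) − (0.80)(0.00) = 0.0600
  C_21 = −[(0.00)(0.75) − (-0.40)(-0.20)] = 0.0800
  C_22 = (0.55)(0.75) − (-0.40)(0.00) = 0.4125
  C_23 = −[(0.55)(-0.20) − (0.00)(0.00)] = 0.1100
  C_31 = (0.00)(-0.25) − (-0.40)(0.80) = 0.3200
  C_32 = −[(0.55)(-0.25) − (-0.40)(-0.30)] = 0.2575
  C_33 = (0.55)(0.80) − (0.00)(-0.30) = 0.4400
det(I−A) = Σ_j (I−A)_1j·C_1j = (0.55)(0.5500) + (0.00)(0.2250) + (-0.40)(0.0600) = 0.2785
adj(I−A) = Cᵀ =
  [ 0.5500   0.0800   0.3200]
  [ 0.2250   0.4125   0.2575]
  [ 0.0600   0.1100   0.4400]
(I − A)⁻¹ = adj(I−A) / det(I−A) ≈
  [   1.9749     0.2873     1.1490]
  [   0.8079     1.4811     0.9246]
  [   0.2154     0.3950     1.5799]
Δx = (I − A)⁻¹ Δd with Δd having -25 in the Sector 3 component and 0 elsewhere.
So Δx_2 = L_23 · (-25), where L_23 = adj(I−A)_23 / det(I−A) = 0.2575 / 0.2785.
Δx_2 = 0.2575 × (-25) / 0.2785 = -6.4375 / 0.2785 ≈ -23.115.

Δx_2 = -23.115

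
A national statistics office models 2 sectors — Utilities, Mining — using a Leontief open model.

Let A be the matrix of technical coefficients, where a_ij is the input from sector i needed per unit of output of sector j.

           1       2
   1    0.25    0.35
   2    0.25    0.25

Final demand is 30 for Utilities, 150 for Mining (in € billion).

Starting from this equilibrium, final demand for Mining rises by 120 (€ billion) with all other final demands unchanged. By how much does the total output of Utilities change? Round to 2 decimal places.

I − A =
  [   0.75    -0.35]
  [  -0.25     0.75]
det(I−A) = (0.75)(0.75) − (-0.35)(-0.25) = 0.4750
adj(I−A) = [[0.75, 0.35], [0.25, 0.75]]
(I − A)⁻¹ = adj(I−A) / det(I−A) ≈
  [   1.5789     0.7368]
  [   0.5263     1.5789]
Δx = (I − A)⁻¹ Δd with Δd having +120 in the Mining component and 0 elsewhere.
So Δx_1 = L_12 · (+120), where L_12 = adj(I−A)_12 / det(I−A) = 0.35 / 0.4750.
Δx_1 = 0.35 × (+120) / 0.4750 = 42.00 / 0.4750 ≈ 88.42.

Δx_1 = 88.42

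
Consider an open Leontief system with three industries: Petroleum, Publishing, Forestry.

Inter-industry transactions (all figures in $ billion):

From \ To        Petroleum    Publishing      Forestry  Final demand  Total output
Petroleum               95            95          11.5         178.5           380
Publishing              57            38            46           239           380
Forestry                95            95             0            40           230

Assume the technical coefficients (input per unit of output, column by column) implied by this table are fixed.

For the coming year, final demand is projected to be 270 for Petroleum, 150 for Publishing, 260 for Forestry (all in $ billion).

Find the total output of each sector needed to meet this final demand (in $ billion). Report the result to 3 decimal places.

Technical coefficients a_ij = z_ij / X_j:
  a_11 = 95/380 = 0.25, a_21 = 57/380 = 0.15, a_31 = 95/380 = 0.25
  a_12 = 95/380 = 0.25, a_22 = 38/380 = 0.10, a_32 = 95/380 = 0.25
  a_13 = 11.5/230 = 0.05, a_23 = 46/230 = 0.20, a_33 = 0/230 = 0.00
I − A =
  [   0.75    -0.25    -0.05]
  [  -0.15     0.90    -0.20]
  [  -0.25    -0.25     1.00]
Cofactors of I−A, C_ij = (−1)^(i+j)·(minor ij) (rows/columns in the sector order above):
  C_11 = (0.90)(1.00) − (-0.20)(-0.25) = 0.8500
  C_12 = −[(-0.15)(1.00) − (-0.20)(-0.25)] = 0.2000
  C_13 = (-0.15)(-0.25) − (0.90)(-0.25) = 0.2625
  C_21 = −[(-0.25)(1.00) − (-0.05)(-0.25)] = 0.2625
  C_22 = (0.75)(1.00) − (-0.05)(-0.25) = 0.7375
  C_23 = −[(0.75)(-0.25) − (-0.25)(-0.25)] = 0.2500
  C_31 = (-0.25)(-0.20) − (-0.05)(0.90) = 0.0950
  C_32 = −[(0.75)(-0.20) − (-0.05)(-0.15)] = 0.1575
  C_33 = (0.75)(0.90) − (-0.25)(-0.15) = 0.6375
det(I−A) = Σ_j (I−A)_1j·C_1j = (0.75)(0.8500) + (-0.25)(0.2000) + (-0.05)(0.2625) = 0.574375
adj(I−A) = Cᵀ =
  [ 0.8500   0.2625   0.0950]
  [ 0.2000   0.7375   0.1575]
  [ 0.2625   0.2500   0.6375]
(I − A)⁻¹ = adj(I−A) / det(I−A) ≈
  [   1.4799     0.4570     0.1654]
  [   0.3482     1.2840     0.2742]
  [   0.4570     0.4353     1.1099]
x = (I − A)⁻¹ d = adj(I−A)·d / det(I−A), with det(I−A) = 0.574375:
  x_1 = (0.8500·270 + 0.2625·150 + 0.0950·260) / 0.574375 = 293.575 / 0.574375 ≈ 511.121
  x_2 = (0.2000·270 + 0.7375·150 + 0.1575·260) / 0.574375 = 205.575 / 0.574375 ≈ 357.911
  x_3 = (0.2625·270 + 0.2500·150 + 0.6375·260) / 0.574375 = 274.125 / 0.574375 ≈ 477.258

x_1 = 511.121, x_2 = 357.911, x_3 = 477.258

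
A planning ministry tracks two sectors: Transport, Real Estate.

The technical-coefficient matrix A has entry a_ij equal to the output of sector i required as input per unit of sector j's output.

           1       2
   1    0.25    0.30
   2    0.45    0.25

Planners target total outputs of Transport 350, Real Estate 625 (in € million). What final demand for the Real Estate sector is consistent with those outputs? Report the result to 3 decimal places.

I − A =
  [   0.75    -0.30]
  [  -0.45     0.75]
d = (I − A) x:
  d_1 = (+0.75)·350 + (-0.30)·625 = 75.000
  d_2 = (-0.45)·350 + (+0.75)·625 = 311.250

d_2 = 311.250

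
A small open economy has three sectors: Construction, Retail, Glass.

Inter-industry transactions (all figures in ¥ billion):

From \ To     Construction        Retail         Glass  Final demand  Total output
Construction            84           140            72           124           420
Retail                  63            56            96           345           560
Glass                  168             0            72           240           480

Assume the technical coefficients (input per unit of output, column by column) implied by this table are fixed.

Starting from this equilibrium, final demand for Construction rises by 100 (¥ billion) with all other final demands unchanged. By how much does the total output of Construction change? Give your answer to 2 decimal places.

Technical coefficients a_ij = z_ij / X_j:
  a_11 = 84/420 = 0.20, a_21 = 63/420 = 0.15, a_31 = 168/420 = 0.40
  a_12 = 140/560 = 0.25, a_22 = 56/560 = 0.10, a_32 = 0/560 = 0.00
  a_13 = 72/480 = 0.15, a_23 = 96/480 = 0.20, a_33 = 72/480 = 0.15
I − A =
  [   0.80    -0.25    -0.15]
  [  -0.15     0.90    -0.20]
  [  -0.40     0.00     0.85]
Cofactors of I−A, C_ij = (−1)^(i+j)·(minor ij) (rows/columns in the sector order above):
  C_11 = (0.90)(0.85) − (-0.20)(0.00) = 0.7650
  C_12 = −[(-0.15)(0.85) − (-0.20)(-0.40)] = 0.2075
  C_13 = (-0.15)(0.00) − (0.90)(-0.40) = 0.3600
  C_21 = −[(-0.25)(0.85) − (-0.15)(0.00)] = 0.2125
  C_22 = (0.80)(0.85) − (-0.15)(-0.40) = 0.6200
  C_23 = −[(0.80)(0.00) − (-0.25)(-0.40)] = 0.1000
  C_31 = (-0.25)(-0.20) − (-0.15)(0.90) = 0.1850
  C_32 = −[(0.80)(-0.20) − (-0.15)(-0.15)] = 0.1825
  C_33 = (0.80)(0.90) − (-0.25)(-0.15) = 0.6825
det(I−A) = Σ_j (I−A)_1j·C_1j = (0.80)(0.7650) + (-0.25)(0.2075) + (-0.15)(0.3600) = 0.506125
adj(I−A) = Cᵀ =
  [ 0.7650   0.2125   0.1850]
  [ 0.2075   0.6200   0.1825]
  [ 0.3600   0.1000   0.6825]
(I − A)⁻¹ = adj(I−A) / det(I−A) ≈
  [   1.5115     0.4199     0.3655]
  [   0.4100     1.2250     0.3606]
  [   0.7113     0.1976     1.3485]
Δx = (I − A)⁻¹ Δd with Δd having +100 in the Construction component and 0 elsewhere.
So Δx_1 = L_11 · (+100), where L_11 = adj(I−A)_11 / det(I−A) = 0.7650 / 0.506125.
Δx_1 = 0.7650 × (+100) / 0.506125 = 76.50 / 0.506125 ≈ 151.15.

Δx_1 = 151.15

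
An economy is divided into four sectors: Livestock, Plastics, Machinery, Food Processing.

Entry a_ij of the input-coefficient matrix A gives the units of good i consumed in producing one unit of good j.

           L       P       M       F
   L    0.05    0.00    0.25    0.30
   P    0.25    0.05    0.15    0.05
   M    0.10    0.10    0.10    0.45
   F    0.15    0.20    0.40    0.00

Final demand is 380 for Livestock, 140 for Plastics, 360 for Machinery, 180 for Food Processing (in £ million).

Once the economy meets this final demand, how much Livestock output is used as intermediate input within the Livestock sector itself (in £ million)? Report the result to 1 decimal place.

I − A =
  [   0.95     0.00    -0.25    -0.30]
  [  -0.25     0.95    -0.15    -0.05]
  [  -0.10    -0.10     0.90    -0.45]
  [  -0.15    -0.20    -0.40     1.00]
Compute the cofactors C_ij = (−1)^(i+j)·(3×3 minor ij) of I−A; the adjugate is their transpose:
adj(I−A) = Cᵀ =
  [ 0.644500   0.113500   0.358000   0.360125]
  [ 0.213875   0.589625   0.249125   0.205750]
  [ 0.206375   0.182000   0.835250   0.446875]
  [ 0.222000   0.207750   0.437625   0.768000]
det(I−A) = Σ_j (I−A)_1j·C_1j = (0.95)(0.644500) + (0.00)(0.213875) + (-0.25)(0.206375) + (-0.30)(0.222000) = 0.49408125
(I − A)⁻¹ = adj(I−A) / det(I−A) ≈
  [   1.3044     0.2297     0.7246     0.7289]
  [   0.4329     1.1934     0.5042     0.4164]
  [   0.4177     0.3684     1.6905     0.9045]
  [   0.4493     0.4205     0.8857     1.5544]
First solve x = (I − A)⁻¹ d = adj(I−A)·d / det(I−A); in particular x_L = (0.644500·380 + 0.113500·140 + 0.358000·360 + 0.360125·180) / 0.49408125 = 454.5025 / 0.49408125 ≈ 919.894.
Intermediate flow from L to L: z_LL = a_LL · x_L = 0.05 × 454.5025 / 0.49408125 = 22.725125 / 0.49408125 ≈ 46.0.

z_LL = 46.0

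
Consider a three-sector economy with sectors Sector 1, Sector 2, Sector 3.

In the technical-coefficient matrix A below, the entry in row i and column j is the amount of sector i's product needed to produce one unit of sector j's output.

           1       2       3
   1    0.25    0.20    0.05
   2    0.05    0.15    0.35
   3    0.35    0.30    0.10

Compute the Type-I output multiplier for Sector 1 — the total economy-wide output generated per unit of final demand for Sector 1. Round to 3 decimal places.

m_1 = 2.557

I − A =
  [   0.75    -0.20    -0.05]
  [  -0.05     0.85    -0.35]
  [  -0.35    -0.30     0.90]
Cofactors of I−A, C_ij = (−1)^(i+j)·(minor ij) (rows/columns in the sector order above):
  C_11 = (0.85)(0.90) − (-0.35)(-0.30) = 0.6600
  C_12 = −[(-0.05)(0.90) − (-0.35)(-0.35)] = 0.1675
  C_13 = (-0.05)(-0.30) − (0.85)(-0.35) = 0.3125
  C_21 = −[(-0.20)(0.90) − (-0.05)(-0.30)] = 0.1950
  C_22 = (0.75)(0.90) − (-0.05)(-0.35) = 0.6575
  C_23 = −[(0.75)(-0.30) − (-0.20)(-0.35)] = 0.2950
  C_31 = (-0.20)(-0.35) − (-0.05)(0.85) = 0.1125
  C_32 = −[(0.75)(-0.35) − (-0.05)(-0.05)] = 0.2650
  C_33 = (0.75)(0.85) − (-0.20)(-0.05) = 0.6275
det(I−A) = Σ_j (I−A)_1j·C_1j = (0.75)(0.6600) + (-0.20)(0.1675) + (-0.05)(0.3125) = 0.445875
adj(I−A) = Cᵀ =
  [ 0.6600   0.1950   0.1125]
  [ 0.1675   0.6575   0.2650]
  [ 0.3125   0.2950   0.6275]
(I − A)⁻¹ = adj(I−A) / det(I−A) ≈
  [   1.4802     0.4373     0.2523]
  [   0.3757     1.4746     0.5943]
  [   0.7009     0.6616     1.4073]
The output multiplier for sector j is the column-j sum of the Leontief inverse (I − A)⁻¹ = adj(I−A) / det(I−A).
Column 1 of adj(I−A): (0.6600, 0.1675, 0.3125); det(I−A) = 0.445875.
m_1 = (0.6600 + 0.1675 + 0.3125) / 0.445875 = 1.14 / 0.445875 ≈ 2.557.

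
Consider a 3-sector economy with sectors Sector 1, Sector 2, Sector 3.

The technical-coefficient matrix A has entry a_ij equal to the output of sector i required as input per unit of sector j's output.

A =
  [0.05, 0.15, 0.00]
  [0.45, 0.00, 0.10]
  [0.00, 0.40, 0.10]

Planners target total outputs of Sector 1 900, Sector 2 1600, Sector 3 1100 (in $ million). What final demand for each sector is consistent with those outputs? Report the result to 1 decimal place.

d_1 = 615.0, d_2 = 1085.0, d_3 = 350.0

I − A =
  [   0.95    -0.15     0.00]
  [  -0.45     1.00    -0.10]
  [   0.00    -0.40     0.90]
d = (I − A) x:
  d_1 = (+0.95)·900 + (-0.15)·1600 + (+0.00)·1100 = 615.0
  d_2 = (-0.45)·900 + (+1.00)·1600 + (-0.10)·1100 = 1085.0
  d_3 = (+0.00)·900 + (-0.40)·1600 + (+0.90)·1100 = 350.0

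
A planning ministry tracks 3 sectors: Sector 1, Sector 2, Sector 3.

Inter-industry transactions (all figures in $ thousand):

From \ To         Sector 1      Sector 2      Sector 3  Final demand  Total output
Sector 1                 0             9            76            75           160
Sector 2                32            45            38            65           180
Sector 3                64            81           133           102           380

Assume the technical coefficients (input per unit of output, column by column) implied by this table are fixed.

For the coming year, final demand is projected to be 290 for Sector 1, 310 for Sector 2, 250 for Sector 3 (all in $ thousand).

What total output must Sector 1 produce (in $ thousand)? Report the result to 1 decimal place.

Technical coefficients a_ij = z_ij / X_j:
  a_11 = 0/160 = 0.00, a_21 = 32/160 = 0.20, a_31 = 64/160 = 0.40
  a_12 = 9/180 = 0.05, a_22 = 45/180 = 0.25, a_32 = 81/180 = 0.45
  a_13 = 76/380 = 0.20, a_23 = 38/380 = 0.10, a_33 = 133/380 = 0.35
I − A =
  [   1.00    -0.05    -0.20]
  [  -0.20     0.75    -0.10]
  [  -0.40    -0.45     0.65]
Cofactors of I−A, C_ij = (−1)^(i+j)·(minor ij) (rows/columns in the sector order above):
  C_11 = (0.75)(0.65) − (-0.10)(-0.45) = 0.4425
  C_12 = −[(-0.20)(0.65) − (-0.10)(-0.40)] = 0.1700
  C_13 = (-0.20)(-0.45) − (0.75)(-0.40) = 0.3900
  C_21 = −[(-0.05)(0.65) − (-0.20)(-0.45)] = 0.1225
  C_22 = (1.00)(0.65) − (-0.20)(-0.40) = 0.5700
  C_23 = −[(1.00)(-0.45) − (-0.05)(-0.40)] = 0.4700
  C_31 = (-0.05)(-0.10) − (-0.20)(0.75) = 0.1550
  C_32 = −[(1.00)(-0.10) − (-0.20)(-0.20)] = 0.1400
  C_33 = (1.00)(0.75) − (-0.05)(-0.20) = 0.7400
det(I−A) = Σ_j (I−A)_1j·C_1j = (1.00)(0.4425) + (-0.05)(0.1700) + (-0.20)(0.3900) = 0.3560
adj(I−A) = Cᵀ =
  [ 0.4425   0.1225   0.1550]
  [ 0.1700   0.5700   0.1400]
  [ 0.3900   0.4700   0.7400]
(I − A)⁻¹ = adj(I−A) / det(I−A) ≈
  [   1.2430     0.3441     0.4354]
  [   0.4775     1.6011     0.3933]
  [   1.0955     1.3202     2.0787]
x = (I − A)⁻¹ d = adj(I−A)·d / det(I−A), with det(I−A) = 0.3560:
  x_1 = (0.4425·290 + 0.1225·310 + 0.1550·250) / 0.3560 = 205.05 / 0.3560 ≈ 576.0
  x_2 = (0.1700·290 + 0.5700·310 + 0.1400·250) / 0.3560 = 261.00 / 0.3560 ≈ 733.1
  x_3 = (0.3900·290 + 0.4700·310 + 0.7400·250) / 0.3560 = 443.80 / 0.3560 ≈ 1246.6

x_1 = 576.0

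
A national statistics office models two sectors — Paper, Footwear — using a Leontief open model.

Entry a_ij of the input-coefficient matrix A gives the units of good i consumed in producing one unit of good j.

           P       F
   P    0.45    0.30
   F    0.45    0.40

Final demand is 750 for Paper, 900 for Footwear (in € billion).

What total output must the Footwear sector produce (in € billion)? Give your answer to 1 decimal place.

I − A =
  [   0.55    -0.30]
  [  -0.45     0.60]
det(I−A) = (0.55)(0.60) − (-0.30)(-0.45) = 0.1950
adj(I−A) = [[0.60, 0.30], [0.45, 0.55]]
(I − A)⁻¹ = adj(I−A) / det(I−A) ≈
  [   3.0769     1.5385]
  [   2.3077     2.8205]
x = (I − A)⁻¹ d = adj(I−A)·d / det(I−A), with det(I−A) = 0.1950:
  x_P = (0.60·750 + 0.30·900) / 0.1950 = 720.00 / 0.1950 ≈ 3692.3
  x_F = (0.45·750 + 0.55·900) / 0.1950 = 832.50 / 0.1950 ≈ 4269.2

x_F = 4269.2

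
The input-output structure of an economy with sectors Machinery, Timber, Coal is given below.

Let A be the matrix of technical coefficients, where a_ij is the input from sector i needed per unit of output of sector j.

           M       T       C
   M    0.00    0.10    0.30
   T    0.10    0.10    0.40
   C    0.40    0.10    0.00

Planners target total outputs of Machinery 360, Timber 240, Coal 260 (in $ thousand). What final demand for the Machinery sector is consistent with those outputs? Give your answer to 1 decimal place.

d_M = 258.0

I − A =
  [   1.00    -0.10    -0.30]
  [  -0.10     0.90    -0.40]
  [  -0.40    -0.10     1.00]
d = (I − A) x:
  d_M = (+1.00)·360 + (-0.10)·240 + (-0.30)·260 = 258.0
  d_T = (-0.10)·360 + (+0.90)·240 + (-0.40)·260 = 76.0
  d_C = (-0.40)·360 + (-0.10)·240 + (+1.00)·260 = 92.0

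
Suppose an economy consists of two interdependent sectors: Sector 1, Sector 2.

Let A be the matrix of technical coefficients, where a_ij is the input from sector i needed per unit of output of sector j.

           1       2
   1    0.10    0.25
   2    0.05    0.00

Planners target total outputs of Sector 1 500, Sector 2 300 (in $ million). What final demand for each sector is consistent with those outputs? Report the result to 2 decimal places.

d_1 = 375.00, d_2 = 275.00

I − A =
  [   0.90    -0.25]
  [  -0.05     1.00]
d = (I − A) x:
  d_1 = (+0.90)·500 + (-0.25)·300 = 375.00
  d_2 = (-0.05)·500 + (+1.00)·300 = 275.00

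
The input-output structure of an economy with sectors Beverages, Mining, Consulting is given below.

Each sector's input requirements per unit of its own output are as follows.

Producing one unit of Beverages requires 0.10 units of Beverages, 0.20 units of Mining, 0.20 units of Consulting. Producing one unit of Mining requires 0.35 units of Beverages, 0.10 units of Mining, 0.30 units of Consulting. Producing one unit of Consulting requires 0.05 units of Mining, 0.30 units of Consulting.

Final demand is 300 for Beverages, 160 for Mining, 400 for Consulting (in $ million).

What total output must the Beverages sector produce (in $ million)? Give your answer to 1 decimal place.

I − A =
  [   0.90    -0.35     0.00]
  [  -0.20     0.90    -0.05]
  [  -0.20    -0.30     0.70]
Cofactors of I−A, C_ij = (−1)^(i+j)·(minor ij) (rows/columns in the sector order above):
  C_11 = (0.90)(0.70) − (-0.05)(-0.30) = 0.6150
  C_12 = −[(-0.20)(0.70) − (-0.05)(-0.20)] = 0.1500
  C_13 = (-0.20)(-0.30) − (0.90)(-0.20) = 0.2400
  C_21 = −[(-0.35)(0.70) − (0.00)(-0.30)] = 0.2450
  C_22 = (0.90)(0.70) − (0.00)(-0.20) = 0.6300
  C_23 = −[(0.90)(-0.30) − (-0.35)(-0.20)] = 0.3400
  C_31 = (-0.35)(-0.05) − (0.00)(0.90) = 0.0175
  C_32 = −[(0.90)(-0.05) − (0.00)(-0.20)] = 0.0450
  C_33 = (0.90)(0.90) − (-0.35)(-0.20) = 0.7400
det(I−A) = Σ_j (I−A)_1j·C_1j = (0.90)(0.6150) + (-0.35)(0.1500) + (0.00)(0.2400) = 0.5010
adj(I−A) = Cᵀ =
  [ 0.6150   0.2450   0.0175]
  [ 0.1500   0.6300   0.0450]
  [ 0.2400   0.3400   0.7400]
(I − A)⁻¹ = adj(I−A) / det(I−A) ≈
  [   1.2275     0.4890     0.0349]
  [   0.2994     1.2575     0.0898]
  [   0.4790     0.6786     1.4770]
x = (I − A)⁻¹ d = adj(I−A)·d / det(I−A), with det(I−A) = 0.5010:
  x_B = (0.6150·300 + 0.2450·160 + 0.0175·400) / 0.5010 = 230.70 / 0.5010 ≈ 460.5
  x_M = (0.1500·300 + 0.6300·160 + 0.0450·400) / 0.5010 = 163.80 / 0.5010 ≈ 326.9
  x_C = (0.2400·300 + 0.3400·160 + 0.7400·400) / 0.5010 = 422.40 / 0.5010 ≈ 843.1

x_B = 460.5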